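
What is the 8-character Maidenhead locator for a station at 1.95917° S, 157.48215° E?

QI88ra79

Add 180° to longitude and 90° to latitude: 337.48215, 88.04083.
Field: 337.48215/20 → 16 → Q, 88.04083/10 → 8 → I; chars QI.
Square: 17.48215/2 → 8, 8.04083/1 → 8; chars 88.
Subsquare: 1.48215/0.0833333 → 17 → r, 0.04083/0.0416667 → 0 → a; chars ra.
Extended square: 0.06548/0.00833333 → 7, 0.04083/0.00416667 → 9; chars 79.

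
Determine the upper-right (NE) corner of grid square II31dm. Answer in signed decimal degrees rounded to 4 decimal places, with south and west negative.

-8.4583, -13.6667

Field I=8, I=8: +8·20° lon, +8·10° lat → SW at lon -20°, lat -10°.
Square 3, 1: +3·2° lon, +1·1° lat → SW at lon -14°, lat -9°.
Subsquare d=3, m=12: +3·0.0833333° lon, +12·0.0416667° lat → SW at lon -13.75°, lat -8.5°.
Cell spans 0.0833333° lon × 0.0416667° lat. NE corner is SW corner plus one full cell.
latitude -8.4583, longitude -13.6667.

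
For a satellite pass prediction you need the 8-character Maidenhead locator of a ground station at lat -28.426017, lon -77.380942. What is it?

FG11hn47

Offset from 180°W / 90°S: lon 102.61906°, lat 61.57398°.
Field: lon ⌊102.61906/20⌋ = 5 → F; lat ⌊61.57398/10⌋ = 6 → G.
Square: lon ⌊2.61906/2⌋ = 1; lat ⌊1.57398/1⌋ = 1.
Subsquare: lon ⌊0.61906/0.0833333⌋ = 7 → h; lat ⌊0.57398/0.0416667⌋ = 13 → n.
Extended square: lon ⌊0.03572/0.00833333⌋ = 4; lat ⌊0.03232/0.00416667⌋ = 7.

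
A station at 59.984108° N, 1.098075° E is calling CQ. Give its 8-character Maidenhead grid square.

JO09nx16

Shift to the Maidenhead origin (180°W, 90°S): lon 181.09807, lat 149.98411.
Field: lon ⌊181.09807/20⌋ = 9 → J; lat ⌊149.98411/10⌋ = 14 → O.
Square: lon ⌊1.09807/2⌋ = 0; lat ⌊9.98411/1⌋ = 9.
Subsquare: lon ⌊1.09807/0.0833333⌋ = 13 → n; lat ⌊0.98411/0.0416667⌋ = 23 → x.
Extended square: lon ⌊0.01474/0.00833333⌋ = 1; lat ⌊0.02577/0.00416667⌋ = 6.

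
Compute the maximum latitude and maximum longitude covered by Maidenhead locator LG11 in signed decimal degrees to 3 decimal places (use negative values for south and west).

-28.000, 44.000

Field L=11, G=6: +11·20° lon, +6·10° lat → SW at lon 40°, lat -30°.
Square 1, 1: +1·2° lon, +1·1° lat → SW at lon 42°, lat -29°.
Cell spans 2° lon × 1° lat. NE corner is SW corner plus one full cell.
latitude -28.000, longitude 44.000.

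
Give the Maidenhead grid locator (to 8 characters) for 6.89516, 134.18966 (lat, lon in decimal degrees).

Offset from 180°W / 90°S: lon 314.18966°, lat 96.89516°.
Field: 314.18966/20 → 15 → P, 96.89516/10 → 9 → J; chars PJ.
Square: 14.18966/2 → 7, 6.89516/1 → 6; chars 76.
Subsquare: 0.18966/0.0833333 → 2 → c, 0.89516/0.0416667 → 21 → v; chars cv.
Extended square: 0.02299/0.00833333 → 2, 0.02016/0.00416667 → 4; chars 24.

PJ76cv24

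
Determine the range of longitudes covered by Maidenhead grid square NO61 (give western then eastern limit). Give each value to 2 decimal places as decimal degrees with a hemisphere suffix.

92.00° E, 94.00° E

Field N=13, O=14: +13·20° lon, +14·10° lat → SW at lon 80°, lat 50°.
Square 6, 1: +6·2° lon, +1·1° lat → SW at lon 92°, lat 51°.
Cell spans 2° lon × 1° lat.
west 92.00° E, east 94.00° E.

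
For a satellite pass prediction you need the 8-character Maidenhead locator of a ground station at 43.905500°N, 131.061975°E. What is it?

PN53mv77

Offset from 180°W / 90°S: lon 311.06197°, lat 133.90550°.
Field: 311.06197/20 → 15 → P, 133.90550/10 → 13 → N; chars PN.
Square: 11.06197/2 → 5, 3.90550/1 → 3; chars 53.
Subsquare: 1.06197/0.0833333 → 12 → m, 0.90550/0.0416667 → 21 → v; chars mv.
Extended square: 0.06197/0.00833333 → 7, 0.03050/0.00416667 → 7; chars 77.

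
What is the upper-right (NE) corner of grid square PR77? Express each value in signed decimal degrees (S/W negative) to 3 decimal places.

88.000, 136.000

Field P=15, R=17: +15·20° lon, +17·10° lat → SW at lon 120°, lat 80°.
Square 7, 7: +7·2° lon, +7·1° lat → SW at lon 134°, lat 87°.
Cell spans 2° lon × 1° lat. NE corner is SW corner plus one full cell.
latitude 88.000, longitude 136.000.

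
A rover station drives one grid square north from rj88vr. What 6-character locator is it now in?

Latitude subsquare r = 17; +1 → 18 = s.
The longitude characters are unchanged.

RJ88vs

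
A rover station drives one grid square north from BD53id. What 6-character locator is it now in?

BD53ie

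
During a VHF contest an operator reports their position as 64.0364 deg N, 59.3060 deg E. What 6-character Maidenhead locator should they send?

LP94pa

Add 180° to longitude and 90° to latitude: 239.3060, 154.0364.
Field: lon ⌊239.3060/20⌋ = 11 → L; lat ⌊154.0364/10⌋ = 15 → P.
Square: lon ⌊19.3060/2⌋ = 9; lat ⌊4.0364/1⌋ = 4.
Subsquare: lon ⌊1.3060/0.0833333⌋ = 15 → p; lat ⌊0.0364/0.0416667⌋ = 0 → a.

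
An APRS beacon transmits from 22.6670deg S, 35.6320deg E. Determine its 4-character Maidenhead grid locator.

KG77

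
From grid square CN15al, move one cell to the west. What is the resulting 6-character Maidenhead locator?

CN05xl

Longitude subsquare a = 0; −1 → -1, wraps to 23 = x, carry into square.
Longitude square 1; −1 → 0.
The latitude characters are unchanged.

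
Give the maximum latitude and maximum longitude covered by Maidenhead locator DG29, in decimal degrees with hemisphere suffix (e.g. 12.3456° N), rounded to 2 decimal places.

20.00° S, 114.00° W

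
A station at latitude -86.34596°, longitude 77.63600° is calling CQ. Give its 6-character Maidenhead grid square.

MA83tp

Add 180° to longitude and 90° to latitude: 257.6360, 3.6540.
Field (20°×10°, letters A–R): 257.6360/20 → 12 → M, 3.6540/10 → 0 → A; chars MA.
Square (2°×1°, digits 0–9): 17.6360/2 → 8, 3.6540/1 → 3; chars 83.
Subsquare (5′×2.5′, letters a–x): 1.6360/0.0833333 → 19 → t, 0.6540/0.0416667 → 15 → p; chars tp.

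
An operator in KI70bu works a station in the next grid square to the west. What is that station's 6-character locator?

KI70au

Longitude subsquare b = 1; −1 → 0 = a.
The latitude characters are unchanged.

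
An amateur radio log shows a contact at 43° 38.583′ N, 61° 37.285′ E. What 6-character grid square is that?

Shift to the Maidenhead origin (180°W, 90°S): lon 241.6214, lat 133.6431.
Field (20°×10°, letters A–R): 241.6214/20 → 12 → M, 133.6431/10 → 13 → N; chars MN.
Square (2°×1°, digits 0–9): 1.6214/2 → 0, 3.6431/1 → 3; chars 03.
Subsquare (5′×2.5′, letters a–x): 1.6214/0.0833333 → 19 → t, 0.6431/0.0416667 → 15 → p; chars tp.

MN03tp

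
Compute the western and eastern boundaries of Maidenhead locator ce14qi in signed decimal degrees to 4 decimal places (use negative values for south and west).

Field C=2, E=4: +2·20° lon, +4·10° lat → SW at lon -140°, lat -50°.
Square 1, 4: +1·2° lon, +4·1° lat → SW at lon -138°, lat -46°.
Subsquare q=16, i=8: +16·0.0833333° lon, +8·0.0416667° lat → SW at lon -136.667°, lat -45.6667°.
Cell spans 0.0833333° lon × 0.0416667° lat.
west -136.6667, east -136.5833.

-136.6667, -136.5833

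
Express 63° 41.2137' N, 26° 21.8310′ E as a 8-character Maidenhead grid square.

Shift to the Maidenhead origin (180°W, 90°S): lon 206.36385, lat 153.68689.
Field (20°×10°, letters A–R): lon ⌊206.36385/20⌋ = 10 → K; lat ⌊153.68689/10⌋ = 15 → P.
Square (2°×1°, digits 0–9): lon ⌊6.36385/2⌋ = 3; lat ⌊3.68689/1⌋ = 3.
Subsquare (5′×2.5′, letters a–x): lon ⌊0.36385/0.0833333⌋ = 4 → e; lat ⌊0.68689/0.0416667⌋ = 16 → q.
Extended square (30″×15″, digits 0–9): lon ⌊0.03052/0.00833333⌋ = 3; lat ⌊0.02023/0.00416667⌋ = 4.

KP33eq34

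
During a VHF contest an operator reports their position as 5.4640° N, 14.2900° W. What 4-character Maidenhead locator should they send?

IJ25

Shift to the Maidenhead origin (180°W, 90°S): lon 165.71, lat 95.46.
Field (20°×10°, letters A–R): 165.71/20 → 8 → I, 95.46/10 → 9 → J; chars IJ.
Square (2°×1°, digits 0–9): 5.71/2 → 2, 5.46/1 → 5; chars 25.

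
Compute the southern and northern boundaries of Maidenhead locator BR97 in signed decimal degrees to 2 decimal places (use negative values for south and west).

87.00, 88.00

Field B=1, R=17: +1·20° lon, +17·10° lat → SW at lon -160°, lat 80°.
Square 9, 7: +9·2° lon, +7·1° lat → SW at lon -142°, lat 87°.
Cell spans 2° lon × 1° lat.
south 87.00, north 88.00.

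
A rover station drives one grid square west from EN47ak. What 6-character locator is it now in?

EN37xk

Longitude subsquare a = 0; −1 → -1, wraps to 23 = x, carry into square.
Longitude square 4; −1 → 3.
The latitude characters are unchanged.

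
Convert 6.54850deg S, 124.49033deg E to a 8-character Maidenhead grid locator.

Offset from 180°W / 90°S: lon 304.49033°, lat 83.45150°.
Field (20°×10°, letters A–R): lon ⌊304.49033/20⌋ = 15 → P; lat ⌊83.45150/10⌋ = 8 → I.
Square (2°×1°, digits 0–9): lon ⌊4.49033/2⌋ = 2; lat ⌊3.45150/1⌋ = 3.
Subsquare (5′×2.5′, letters a–x): lon ⌊0.49033/0.0833333⌋ = 5 → f; lat ⌊0.45150/0.0416667⌋ = 10 → k.
Extended square (30″×15″, digits 0–9): lon ⌊0.07366/0.00833333⌋ = 8; lat ⌊0.03483/0.00416667⌋ = 8.

PI23fk88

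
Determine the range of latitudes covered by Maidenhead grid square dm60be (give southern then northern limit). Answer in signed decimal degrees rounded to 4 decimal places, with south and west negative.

Field D=3, M=12: +3·20° lon, +12·10° lat → SW at lon -120°, lat 30°.
Square 6, 0: +6·2° lon, +0·1° lat → SW at lon -108°, lat 30°.
Subsquare b=1, e=4: +1·0.0833333° lon, +4·0.0416667° lat → SW at lon -107.917°, lat 30.1667°.
Cell spans 0.0833333° lon × 0.0416667° lat.
south 30.1667, north 30.2083.

30.1667, 30.2083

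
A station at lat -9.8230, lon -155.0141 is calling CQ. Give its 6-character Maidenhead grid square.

BI20le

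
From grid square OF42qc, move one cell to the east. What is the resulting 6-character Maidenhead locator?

OF42rc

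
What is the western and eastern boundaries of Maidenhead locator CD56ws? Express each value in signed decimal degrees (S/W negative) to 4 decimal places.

-128.1667, -128.0833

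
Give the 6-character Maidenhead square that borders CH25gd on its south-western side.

CH25fc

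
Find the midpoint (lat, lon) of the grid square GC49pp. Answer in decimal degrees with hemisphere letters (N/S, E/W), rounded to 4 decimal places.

60.3542° S, 50.7083° W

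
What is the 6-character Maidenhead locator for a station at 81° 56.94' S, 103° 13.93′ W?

Add 180° to longitude and 90° to latitude: 76.7678, 8.0510.
Field: 76.7678/20 → 3 → D, 8.0510/10 → 0 → A; chars DA.
Square: 16.7678/2 → 8, 8.0510/1 → 8; chars 88.
Subsquare: 0.7678/0.0833333 → 9 → j, 0.0510/0.0416667 → 1 → b; chars jb.

DA88jb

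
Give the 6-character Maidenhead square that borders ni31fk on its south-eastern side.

Longitude subsquare f = 5; +1 → 6 = g.
Latitude subsquare k = 10; −1 → 9 = j.

NI31gj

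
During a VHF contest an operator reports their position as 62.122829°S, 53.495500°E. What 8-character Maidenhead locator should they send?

Add 180° to longitude and 90° to latitude: 233.49550, 27.87717.
Field: lon ⌊233.49550/20⌋ = 11 → L; lat ⌊27.87717/10⌋ = 2 → C.
Square: lon ⌊13.49550/2⌋ = 6; lat ⌊7.87717/1⌋ = 7.
Subsquare: lon ⌊1.49550/0.0833333⌋ = 17 → r; lat ⌊0.87717/0.0416667⌋ = 21 → v.
Extended square: lon ⌊0.07883/0.00833333⌋ = 9; lat ⌊0.00217/0.00416667⌋ = 0.

LC67rv90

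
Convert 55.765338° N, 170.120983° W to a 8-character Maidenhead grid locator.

AO45ws53

Offset from 180°W / 90°S: lon 9.87902°, lat 145.76534°.
Field (20°×10°, letters A–R): lon ⌊9.87902/20⌋ = 0 → A; lat ⌊145.76534/10⌋ = 14 → O.
Square (2°×1°, digits 0–9): lon ⌊9.87902/2⌋ = 4; lat ⌊5.76534/1⌋ = 5.
Subsquare (5′×2.5′, letters a–x): lon ⌊1.87902/0.0833333⌋ = 22 → w; lat ⌊0.76534/0.0416667⌋ = 18 → s.
Extended square (30″×15″, digits 0–9): lon ⌊0.04568/0.00833333⌋ = 5; lat ⌊0.01534/0.00416667⌋ = 3.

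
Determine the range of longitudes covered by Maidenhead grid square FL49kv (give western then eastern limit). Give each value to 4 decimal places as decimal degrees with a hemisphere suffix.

Field F=5, L=11: +5·20° lon, +11·10° lat → SW at lon -80°, lat 20°.
Square 4, 9: +4·2° lon, +9·1° lat → SW at lon -72°, lat 29°.
Subsquare k=10, v=21: +10·0.0833333° lon, +21·0.0416667° lat → SW at lon -71.1667°, lat 29.875°.
Cell spans 0.0833333° lon × 0.0416667° lat.
west 71.1667° W, east 71.0833° W.

71.1667° W, 71.0833° W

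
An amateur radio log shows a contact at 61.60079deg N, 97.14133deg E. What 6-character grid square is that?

NP81no

Offset from 180°W / 90°S: lon 277.1413°, lat 151.6008°.
Field (20°×10°, letters A–R): 277.1413/20 → 13 → N, 151.6008/10 → 15 → P; chars NP.
Square (2°×1°, digits 0–9): 17.1413/2 → 8, 1.6008/1 → 1; chars 81.
Subsquare (5′×2.5′, letters a–x): 1.1413/0.0833333 → 13 → n, 0.6008/0.0416667 → 14 → o; chars no.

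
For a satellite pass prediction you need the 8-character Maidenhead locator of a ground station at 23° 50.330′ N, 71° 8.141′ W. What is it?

Add 180° to longitude and 90° to latitude: 108.86432, 113.83883.
Field: 108.86432/20 → 5 → F, 113.83883/10 → 11 → L; chars FL.
Square: 8.86432/2 → 4, 3.83883/1 → 3; chars 43.
Subsquare: 0.86432/0.0833333 → 10 → k, 0.83883/0.0416667 → 20 → u; chars ku.
Extended square: 0.03098/0.00833333 → 3, 0.00550/0.00416667 → 1; chars 31.

FL43ku31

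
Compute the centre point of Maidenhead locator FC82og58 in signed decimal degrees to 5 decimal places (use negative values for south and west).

-67.71458, -62.78750

Field F=5, C=2: +5·20° lon, +2·10° lat → SW at lon -80°, lat -70°.
Square 8, 2: +8·2° lon, +2·1° lat → SW at lon -64°, lat -68°.
Subsquare o=14, g=6: +14·0.0833333° lon, +6·0.0416667° lat → SW at lon -62.8333°, lat -67.75°.
Extended square 5, 8: +5·0.00833333° lon, +8·0.00416667° lat → SW at lon -62.7917°, lat -67.7167°.
Cell spans 0.00833333° lon × 0.00416667° lat. Centre is SW corner plus half of each.
latitude -67.71458, longitude -62.78750.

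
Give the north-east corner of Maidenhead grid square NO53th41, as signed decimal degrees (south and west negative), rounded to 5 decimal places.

Field N=13, O=14: +13·20° lon, +14·10° lat → SW at lon 80°, lat 50°.
Square 5, 3: +5·2° lon, +3·1° lat → SW at lon 90°, lat 53°.
Subsquare t=19, h=7: +19·0.0833333° lon, +7·0.0416667° lat → SW at lon 91.5833°, lat 53.2917°.
Extended square 4, 1: +4·0.00833333° lon, +1·0.00416667° lat → SW at lon 91.6167°, lat 53.2958°.
Cell spans 0.00833333° lon × 0.00416667° lat. NE corner is SW corner plus one full cell.
latitude 53.30000, longitude 91.62500.

53.30000, 91.62500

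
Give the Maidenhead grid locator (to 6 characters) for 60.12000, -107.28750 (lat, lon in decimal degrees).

DP60ic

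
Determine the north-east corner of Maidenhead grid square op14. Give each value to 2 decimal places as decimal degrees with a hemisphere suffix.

Field O=14, P=15: +14·20° lon, +15·10° lat → SW at lon 100°, lat 60°.
Square 1, 4: +1·2° lon, +4·1° lat → SW at lon 102°, lat 64°.
Cell spans 2° lon × 1° lat. NE corner is SW corner plus one full cell.
latitude 65.00° N, longitude 104.00° E.

65.00° N, 104.00° E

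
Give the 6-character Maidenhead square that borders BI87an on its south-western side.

BI77xm

Longitude subsquare a = 0; −1 → -1, wraps to 23 = x, carry into square.
Longitude square 8; −1 → 7.
Latitude subsquare n = 13; −1 → 12 = m.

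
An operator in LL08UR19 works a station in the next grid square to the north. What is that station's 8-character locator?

LL08us10

Latitude extended square 9; +1 → 10, wraps to 0, carry into subsquare.
Latitude subsquare r = 17; +1 → 18 = s.
The longitude characters are unchanged.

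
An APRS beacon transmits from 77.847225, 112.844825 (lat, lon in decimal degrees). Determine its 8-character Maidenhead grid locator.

OQ67ku13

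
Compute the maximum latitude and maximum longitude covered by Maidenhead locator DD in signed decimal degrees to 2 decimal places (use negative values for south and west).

Field D=3, D=3: +3·20° lon, +3·10° lat → SW at lon -120°, lat -60°.
Cell spans 20° lon × 10° lat. NE corner is SW corner plus one full cell.
latitude -50.00, longitude -100.00.

-50.00, -100.00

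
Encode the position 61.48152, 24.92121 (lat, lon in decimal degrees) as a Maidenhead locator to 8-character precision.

Add 180° to longitude and 90° to latitude: 204.92121, 151.48152.
Field: 204.92121/20 → 10 → K, 151.48152/10 → 15 → P; chars KP.
Square: 4.92121/2 → 2, 1.48152/1 → 1; chars 21.
Subsquare: 0.92121/0.0833333 → 11 → l, 0.48152/0.0416667 → 11 → l; chars ll.
Extended square: 0.00454/0.00833333 → 0, 0.02319/0.00416667 → 5; chars 05.

KP21ll05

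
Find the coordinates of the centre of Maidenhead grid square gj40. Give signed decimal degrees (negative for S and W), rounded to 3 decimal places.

0.500, -51.000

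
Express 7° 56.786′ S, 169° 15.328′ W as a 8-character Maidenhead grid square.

AI52ib92

Shift to the Maidenhead origin (180°W, 90°S): lon 10.74453, lat 82.05357.
Field (20°×10°, letters A–R): 10.74453/20 → 0 → A, 82.05357/10 → 8 → I; chars AI.
Square (2°×1°, digits 0–9): 10.74453/2 → 5, 2.05357/1 → 2; chars 52.
Subsquare (5′×2.5′, letters a–x): 0.74453/0.0833333 → 8 → i, 0.05357/0.0416667 → 1 → b; chars ib.
Extended square (30″×15″, digits 0–9): 0.07787/0.00833333 → 9, 0.01190/0.00416667 → 2; chars 92.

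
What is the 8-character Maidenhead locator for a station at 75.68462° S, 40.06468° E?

LB04ah75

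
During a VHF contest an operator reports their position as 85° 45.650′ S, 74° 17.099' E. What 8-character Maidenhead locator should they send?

MA74df47

Add 180° to longitude and 90° to latitude: 254.28498, 4.23917.
Field: 254.28498/20 → 12 → M, 4.23917/10 → 0 → A; chars MA.
Square: 14.28498/2 → 7, 4.23917/1 → 4; chars 74.
Subsquare: 0.28498/0.0833333 → 3 → d, 0.23917/0.0416667 → 5 → f; chars df.
Extended square: 0.03498/0.00833333 → 4, 0.03083/0.00416667 → 7; chars 47.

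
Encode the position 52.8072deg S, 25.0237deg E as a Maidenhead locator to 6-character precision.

KD27me

Add 180° to longitude and 90° to latitude: 205.0237, 37.1928.
Field: 205.0237/20 → 10 → K, 37.1928/10 → 3 → D; chars KD.
Square: 5.0237/2 → 2, 7.1928/1 → 7; chars 27.
Subsquare: 1.0237/0.0833333 → 12 → m, 0.1928/0.0416667 → 4 → e; chars me.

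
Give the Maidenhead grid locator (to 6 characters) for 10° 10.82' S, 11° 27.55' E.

JH59rt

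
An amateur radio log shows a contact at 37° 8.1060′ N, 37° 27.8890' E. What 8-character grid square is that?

Add 180° to longitude and 90° to latitude: 217.46482, 127.13510.
Field: 217.46482/20 → 10 → K, 127.13510/10 → 12 → M; chars KM.
Square: 17.46482/2 → 8, 7.13510/1 → 7; chars 87.
Subsquare: 1.46482/0.0833333 → 17 → r, 0.13510/0.0416667 → 3 → d; chars rd.
Extended square: 0.04815/0.00833333 → 5, 0.01010/0.00416667 → 2; chars 52.

KM87rd52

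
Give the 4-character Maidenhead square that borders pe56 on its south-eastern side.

PE65

Longitude square 5; +1 → 6.
Latitude square 6; −1 → 5.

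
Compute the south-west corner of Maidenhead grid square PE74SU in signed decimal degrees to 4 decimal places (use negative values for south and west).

-45.1667, 135.5000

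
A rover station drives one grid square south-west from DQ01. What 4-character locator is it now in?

Longitude square 0; −1 → -1, wraps to 9, carry into field.
Longitude field D = 3; −1 → 2 = C.
Latitude square 1; −1 → 0.

CQ90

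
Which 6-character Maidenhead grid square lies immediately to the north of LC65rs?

LC65rt

Latitude subsquare s = 18; +1 → 19 = t.
The longitude characters are unchanged.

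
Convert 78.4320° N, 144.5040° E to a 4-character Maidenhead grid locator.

QQ28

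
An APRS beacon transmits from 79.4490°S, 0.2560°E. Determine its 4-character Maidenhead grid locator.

Shift to the Maidenhead origin (180°W, 90°S): lon 180.26, lat 10.55.
Field: lon ⌊180.26/20⌋ = 9 → J; lat ⌊10.55/10⌋ = 1 → B.
Square: lon ⌊0.26/2⌋ = 0; lat ⌊0.55/1⌋ = 0.

JB00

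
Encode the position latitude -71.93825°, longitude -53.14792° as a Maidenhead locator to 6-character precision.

GB38kb

Offset from 180°W / 90°S: lon 126.8521°, lat 18.0618°.
Field: 126.8521/20 → 6 → G, 18.0618/10 → 1 → B; chars GB.
Square: 6.8521/2 → 3, 8.0618/1 → 8; chars 38.
Subsquare: 0.8521/0.0833333 → 10 → k, 0.0618/0.0416667 → 1 → b; chars kb.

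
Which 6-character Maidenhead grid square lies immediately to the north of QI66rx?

Latitude subsquare x = 23; +1 → 24, wraps to 0 = a, carry into square.
Latitude square 6; +1 → 7.
The longitude characters are unchanged.

QI67ra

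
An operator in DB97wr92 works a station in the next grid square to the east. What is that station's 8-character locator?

Longitude extended square 9; +1 → 10, wraps to 0, carry into subsquare.
Longitude subsquare w = 22; +1 → 23 = x.
The latitude characters are unchanged.

DB97xr02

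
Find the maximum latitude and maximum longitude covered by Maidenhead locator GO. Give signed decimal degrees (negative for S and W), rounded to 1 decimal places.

60.0, -40.0

Field G=6, O=14: +6·20° lon, +14·10° lat → SW at lon -60°, lat 50°.
Cell spans 20° lon × 10° lat. NE corner is SW corner plus one full cell.
latitude 60.0, longitude -40.0.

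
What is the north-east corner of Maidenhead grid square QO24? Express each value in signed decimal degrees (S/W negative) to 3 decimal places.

55.000, 146.000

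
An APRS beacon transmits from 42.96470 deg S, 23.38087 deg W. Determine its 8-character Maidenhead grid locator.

HE87ha48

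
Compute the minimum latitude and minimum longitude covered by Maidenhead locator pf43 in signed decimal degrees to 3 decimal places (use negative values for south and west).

-37.000, 128.000

Field P=15, F=5: +15·20° lon, +5·10° lat → SW at lon 120°, lat -40°.
Square 4, 3: +4·2° lon, +3·1° lat → SW at lon 128°, lat -37°.
latitude -37.000, longitude 128.000.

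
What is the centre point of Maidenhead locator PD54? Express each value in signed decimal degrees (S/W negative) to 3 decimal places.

-55.500, 131.000

Field P=15, D=3: +15·20° lon, +3·10° lat → SW at lon 120°, lat -60°.
Square 5, 4: +5·2° lon, +4·1° lat → SW at lon 130°, lat -56°.
Cell spans 2° lon × 1° lat. Centre is SW corner plus half of each.
latitude -55.500, longitude 131.000.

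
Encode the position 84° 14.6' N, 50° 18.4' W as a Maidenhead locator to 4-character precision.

Shift to the Maidenhead origin (180°W, 90°S): lon 129.69, lat 174.24.
Field (20°×10°, letters A–R): 129.69/20 → 6 → G, 174.24/10 → 17 → R; chars GR.
Square (2°×1°, digits 0–9): 9.69/2 → 4, 4.24/1 → 4; chars 44.

GR44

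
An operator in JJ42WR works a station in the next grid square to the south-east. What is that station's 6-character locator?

JJ42xq

Longitude subsquare w = 22; +1 → 23 = x.
Latitude subsquare r = 17; −1 → 16 = q.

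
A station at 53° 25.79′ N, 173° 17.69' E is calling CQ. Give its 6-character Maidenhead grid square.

RO63pk

Shift to the Maidenhead origin (180°W, 90°S): lon 353.2948, lat 143.4298.
Field (20°×10°, letters A–R): 353.2948/20 → 17 → R, 143.4298/10 → 14 → O; chars RO.
Square (2°×1°, digits 0–9): 13.2948/2 → 6, 3.4298/1 → 3; chars 63.
Subsquare (5′×2.5′, letters a–x): 1.2948/0.0833333 → 15 → p, 0.4298/0.0416667 → 10 → k; chars pk.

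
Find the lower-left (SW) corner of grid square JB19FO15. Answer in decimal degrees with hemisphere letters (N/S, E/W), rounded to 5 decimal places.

70.39583° S, 2.42500° E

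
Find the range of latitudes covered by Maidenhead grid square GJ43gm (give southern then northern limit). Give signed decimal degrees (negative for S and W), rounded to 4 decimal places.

3.5000, 3.5417

Field G=6, J=9: +6·20° lon, +9·10° lat → SW at lon -60°, lat 0°.
Square 4, 3: +4·2° lon, +3·1° lat → SW at lon -52°, lat 3°.
Subsquare g=6, m=12: +6·0.0833333° lon, +12·0.0416667° lat → SW at lon -51.5°, lat 3.5°.
Cell spans 0.0833333° lon × 0.0416667° lat.
south 3.5000, north 3.5417.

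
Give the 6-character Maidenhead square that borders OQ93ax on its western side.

OQ83xx

Longitude subsquare a = 0; −1 → -1, wraps to 23 = x, carry into square.
Longitude square 9; −1 → 8.
The latitude characters are unchanged.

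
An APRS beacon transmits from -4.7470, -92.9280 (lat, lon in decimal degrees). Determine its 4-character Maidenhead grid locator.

EI35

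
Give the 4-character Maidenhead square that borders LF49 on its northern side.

Latitude square 9; +1 → 10, wraps to 0, carry into field.
Latitude field F = 5; +1 → 6 = G.
The longitude characters are unchanged.

LG40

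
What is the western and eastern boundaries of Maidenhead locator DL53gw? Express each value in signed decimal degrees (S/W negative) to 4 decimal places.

Field D=3, L=11: +3·20° lon, +11·10° lat → SW at lon -120°, lat 20°.
Square 5, 3: +5·2° lon, +3·1° lat → SW at lon -110°, lat 23°.
Subsquare g=6, w=22: +6·0.0833333° lon, +22·0.0416667° lat → SW at lon -109.5°, lat 23.9167°.
Cell spans 0.0833333° lon × 0.0416667° lat.
west -109.5000, east -109.4167.

-109.5000, -109.4167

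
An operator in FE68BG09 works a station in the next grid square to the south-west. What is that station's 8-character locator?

FE68ag98

Longitude extended square 0; −1 → -1, wraps to 9, carry into subsquare.
Longitude subsquare b = 1; −1 → 0 = a.
Latitude extended square 9; −1 → 8.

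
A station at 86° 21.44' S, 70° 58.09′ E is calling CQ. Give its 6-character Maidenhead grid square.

MA53lp

Offset from 180°W / 90°S: lon 250.9682°, lat 3.6427°.
Field: 250.9682/20 → 12 → M, 3.6427/10 → 0 → A; chars MA.
Square: 10.9682/2 → 5, 3.6427/1 → 3; chars 53.
Subsquare: 0.9682/0.0833333 → 11 → l, 0.6427/0.0416667 → 15 → p; chars lp.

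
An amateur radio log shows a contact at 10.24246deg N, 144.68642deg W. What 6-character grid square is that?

Add 180° to longitude and 90° to latitude: 35.3136, 100.2425.
Field: 35.3136/20 → 1 → B, 100.2425/10 → 10 → K; chars BK.
Square: 15.3136/2 → 7, 0.2425/1 → 0; chars 70.
Subsquare: 1.3136/0.0833333 → 15 → p, 0.2425/0.0416667 → 5 → f; chars pf.

BK70pf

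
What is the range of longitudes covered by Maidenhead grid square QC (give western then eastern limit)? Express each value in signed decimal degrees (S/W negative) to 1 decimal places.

140.0, 160.0

Field Q=16, C=2: +16·20° lon, +2·10° lat → SW at lon 140°, lat -70°.
Cell spans 20° lon × 10° lat.
west 140.0, east 160.0.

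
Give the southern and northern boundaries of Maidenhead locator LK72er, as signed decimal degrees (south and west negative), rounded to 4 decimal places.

Field L=11, K=10: +11·20° lon, +10·10° lat → SW at lon 40°, lat 10°.
Square 7, 2: +7·2° lon, +2·1° lat → SW at lon 54°, lat 12°.
Subsquare e=4, r=17: +4·0.0833333° lon, +17·0.0416667° lat → SW at lon 54.3333°, lat 12.7083°.
Cell spans 0.0833333° lon × 0.0416667° lat.
south 12.7083, north 12.7500.

12.7083, 12.7500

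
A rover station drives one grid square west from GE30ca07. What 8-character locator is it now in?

Longitude extended square 0; −1 → -1, wraps to 9, carry into subsquare.
Longitude subsquare c = 2; −1 → 1 = b.
The latitude characters are unchanged.

GE30ba97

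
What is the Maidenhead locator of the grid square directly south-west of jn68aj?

JN58xi

Longitude subsquare a = 0; −1 → -1, wraps to 23 = x, carry into square.
Longitude square 6; −1 → 5.
Latitude subsquare j = 9; −1 → 8 = i.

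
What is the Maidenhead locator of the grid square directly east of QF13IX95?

QF13jx05

Longitude extended square 9; +1 → 10, wraps to 0, carry into subsquare.
Longitude subsquare i = 8; +1 → 9 = j.
The latitude characters are unchanged.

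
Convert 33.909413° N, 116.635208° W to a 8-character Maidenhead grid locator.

DM13qv38

Offset from 180°W / 90°S: lon 63.36479°, lat 123.90941°.
Field (20°×10°, letters A–R): lon ⌊63.36479/20⌋ = 3 → D; lat ⌊123.90941/10⌋ = 12 → M.
Square (2°×1°, digits 0–9): lon ⌊3.36479/2⌋ = 1; lat ⌊3.90941/1⌋ = 3.
Subsquare (5′×2.5′, letters a–x): lon ⌊1.36479/0.0833333⌋ = 16 → q; lat ⌊0.90941/0.0416667⌋ = 21 → v.
Extended square (30″×15″, digits 0–9): lon ⌊0.03146/0.00833333⌋ = 3; lat ⌊0.03441/0.00416667⌋ = 8.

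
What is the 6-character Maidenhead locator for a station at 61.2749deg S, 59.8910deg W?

GC08br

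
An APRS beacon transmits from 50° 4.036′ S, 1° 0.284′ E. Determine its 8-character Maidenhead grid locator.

JD09mw03

Add 180° to longitude and 90° to latitude: 181.00473, 39.93273.
Field (20°×10°, letters A–R): lon ⌊181.00473/20⌋ = 9 → J; lat ⌊39.93273/10⌋ = 3 → D.
Square (2°×1°, digits 0–9): lon ⌊1.00473/2⌋ = 0; lat ⌊9.93273/1⌋ = 9.
Subsquare (5′×2.5′, letters a–x): lon ⌊1.00473/0.0833333⌋ = 12 → m; lat ⌊0.93273/0.0416667⌋ = 22 → w.
Extended square (30″×15″, digits 0–9): lon ⌊0.00473/0.00833333⌋ = 0; lat ⌊0.01607/0.00416667⌋ = 3.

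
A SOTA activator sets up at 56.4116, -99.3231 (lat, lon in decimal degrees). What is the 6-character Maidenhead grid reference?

Add 180° to longitude and 90° to latitude: 80.6769, 146.4116.
Field: 80.6769/20 → 4 → E, 146.4116/10 → 14 → O; chars EO.
Square: 0.6769/2 → 0, 6.4116/1 → 6; chars 06.
Subsquare: 0.6769/0.0833333 → 8 → i, 0.4116/0.0416667 → 9 → j; chars ij.

EO06ij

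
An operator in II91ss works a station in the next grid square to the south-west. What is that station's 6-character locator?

Longitude subsquare s = 18; −1 → 17 = r.
Latitude subsquare s = 18; −1 → 17 = r.

II91rr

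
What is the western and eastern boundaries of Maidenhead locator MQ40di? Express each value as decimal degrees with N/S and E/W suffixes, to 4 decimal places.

68.2500° E, 68.3333° E

Field M=12, Q=16: +12·20° lon, +16·10° lat → SW at lon 60°, lat 70°.
Square 4, 0: +4·2° lon, +0·1° lat → SW at lon 68°, lat 70°.
Subsquare d=3, i=8: +3·0.0833333° lon, +8·0.0416667° lat → SW at lon 68.25°, lat 70.3333°.
Cell spans 0.0833333° lon × 0.0416667° lat.
west 68.2500° E, east 68.3333° E.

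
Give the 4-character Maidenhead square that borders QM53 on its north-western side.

QM44

Longitude square 5; −1 → 4.
Latitude square 3; +1 → 4.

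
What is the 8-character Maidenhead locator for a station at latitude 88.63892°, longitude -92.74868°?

ER38pp03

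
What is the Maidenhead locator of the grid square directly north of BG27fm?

Latitude subsquare m = 12; +1 → 13 = n.
The longitude characters are unchanged.

BG27fn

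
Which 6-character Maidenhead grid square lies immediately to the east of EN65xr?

Longitude subsquare x = 23; +1 → 24, wraps to 0 = a, carry into square.
Longitude square 6; +1 → 7.
The latitude characters are unchanged.

EN75ar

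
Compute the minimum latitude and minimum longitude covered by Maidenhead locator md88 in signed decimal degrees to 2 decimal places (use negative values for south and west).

Field M=12, D=3: +12·20° lon, +3·10° lat → SW at lon 60°, lat -60°.
Square 8, 8: +8·2° lon, +8·1° lat → SW at lon 76°, lat -52°.
latitude -52.00, longitude 76.00.

-52.00, 76.00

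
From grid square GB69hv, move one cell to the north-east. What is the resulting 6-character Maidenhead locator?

Longitude subsquare h = 7; +1 → 8 = i.
Latitude subsquare v = 21; +1 → 22 = w.

GB69iw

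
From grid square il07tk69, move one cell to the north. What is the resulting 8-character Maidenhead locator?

IL07tl60

Latitude extended square 9; +1 → 10, wraps to 0, carry into subsquare.
Latitude subsquare k = 10; +1 → 11 = l.
The longitude characters are unchanged.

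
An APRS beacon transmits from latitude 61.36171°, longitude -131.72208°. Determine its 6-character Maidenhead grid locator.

Offset from 180°W / 90°S: lon 48.2779°, lat 151.3617°.
Field (20°×10°, letters A–R): lon ⌊48.2779/20⌋ = 2 → C; lat ⌊151.3617/10⌋ = 15 → P.
Square (2°×1°, digits 0–9): lon ⌊8.2779/2⌋ = 4; lat ⌊1.3617/1⌋ = 1.
Subsquare (5′×2.5′, letters a–x): lon ⌊0.2779/0.0833333⌋ = 3 → d; lat ⌊0.3617/0.0416667⌋ = 8 → i.

CP41di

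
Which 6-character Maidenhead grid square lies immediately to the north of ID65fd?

Latitude subsquare d = 3; +1 → 4 = e.
The longitude characters are unchanged.

ID65fe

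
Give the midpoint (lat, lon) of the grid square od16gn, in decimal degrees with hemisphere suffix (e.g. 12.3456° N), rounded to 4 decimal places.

Field O=14, D=3: +14·20° lon, +3·10° lat → SW at lon 100°, lat -60°.
Square 1, 6: +1·2° lon, +6·1° lat → SW at lon 102°, lat -54°.
Subsquare g=6, n=13: +6·0.0833333° lon, +13·0.0416667° lat → SW at lon 102.5°, lat -53.4583°.
Cell spans 0.0833333° lon × 0.0416667° lat. Centre is SW corner plus half of each.
latitude 53.4375° S, longitude 102.5417° E.

53.4375° S, 102.5417° E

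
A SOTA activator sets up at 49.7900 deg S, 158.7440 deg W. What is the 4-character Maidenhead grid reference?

Offset from 180°W / 90°S: lon 21.26°, lat 40.21°.
Field (20°×10°, letters A–R): lon ⌊21.26/20⌋ = 1 → B; lat ⌊40.21/10⌋ = 4 → E.
Square (2°×1°, digits 0–9): lon ⌊1.26/2⌋ = 0; lat ⌊0.21/1⌋ = 0.

BE00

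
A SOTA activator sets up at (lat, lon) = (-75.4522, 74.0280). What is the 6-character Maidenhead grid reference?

MB74an

Shift to the Maidenhead origin (180°W, 90°S): lon 254.0280, lat 14.5478.
Field: lon ⌊254.0280/20⌋ = 12 → M; lat ⌊14.5478/10⌋ = 1 → B.
Square: lon ⌊14.0280/2⌋ = 7; lat ⌊4.5478/1⌋ = 4.
Subsquare: lon ⌊0.0280/0.0833333⌋ = 0 → a; lat ⌊0.5478/0.0416667⌋ = 13 → n.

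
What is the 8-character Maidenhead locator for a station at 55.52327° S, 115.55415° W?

DD24fl34

Add 180° to longitude and 90° to latitude: 64.44585, 34.47673.
Field (20°×10°, letters A–R): lon ⌊64.44585/20⌋ = 3 → D; lat ⌊34.47673/10⌋ = 3 → D.
Square (2°×1°, digits 0–9): lon ⌊4.44585/2⌋ = 2; lat ⌊4.47673/1⌋ = 4.
Subsquare (5′×2.5′, letters a–x): lon ⌊0.44585/0.0833333⌋ = 5 → f; lat ⌊0.47673/0.0416667⌋ = 11 → l.
Extended square (30″×15″, digits 0–9): lon ⌊0.02918/0.00833333⌋ = 3; lat ⌊0.01840/0.00416667⌋ = 4.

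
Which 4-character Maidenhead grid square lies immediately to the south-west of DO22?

Longitude square 2; −1 → 1.
Latitude square 2; −1 → 1.

DO11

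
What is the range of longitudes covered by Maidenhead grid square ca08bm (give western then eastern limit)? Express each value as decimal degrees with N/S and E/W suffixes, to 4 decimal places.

139.9167° W, 139.8333° W

Field C=2, A=0: +2·20° lon, +0·10° lat → SW at lon -140°, lat -90°.
Square 0, 8: +0·2° lon, +8·1° lat → SW at lon -140°, lat -82°.
Subsquare b=1, m=12: +1·0.0833333° lon, +12·0.0416667° lat → SW at lon -139.917°, lat -81.5°.
Cell spans 0.0833333° lon × 0.0416667° lat.
west 139.9167° W, east 139.8333° W.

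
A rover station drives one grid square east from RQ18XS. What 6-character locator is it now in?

Longitude subsquare x = 23; +1 → 24, wraps to 0 = a, carry into square.
Longitude square 1; +1 → 2.
The latitude characters are unchanged.

RQ28as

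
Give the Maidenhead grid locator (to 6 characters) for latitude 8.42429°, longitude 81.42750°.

Shift to the Maidenhead origin (180°W, 90°S): lon 261.4275, lat 98.4243.
Field (20°×10°, letters A–R): lon ⌊261.4275/20⌋ = 13 → N; lat ⌊98.4243/10⌋ = 9 → J.
Square (2°×1°, digits 0–9): lon ⌊1.4275/2⌋ = 0; lat ⌊8.4243/1⌋ = 8.
Subsquare (5′×2.5′, letters a–x): lon ⌊1.4275/0.0833333⌋ = 17 → r; lat ⌊0.4243/0.0416667⌋ = 10 → k.

NJ08rk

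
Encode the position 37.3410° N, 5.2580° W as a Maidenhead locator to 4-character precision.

Offset from 180°W / 90°S: lon 174.74°, lat 127.34°.
Field: lon ⌊174.74/20⌋ = 8 → I; lat ⌊127.34/10⌋ = 12 → M.
Square: lon ⌊14.74/2⌋ = 7; lat ⌊7.34/1⌋ = 7.

IM77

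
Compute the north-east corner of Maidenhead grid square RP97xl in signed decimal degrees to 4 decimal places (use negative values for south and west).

67.5000, 180.0000

Field R=17, P=15: +17·20° lon, +15·10° lat → SW at lon 160°, lat 60°.
Square 9, 7: +9·2° lon, +7·1° lat → SW at lon 178°, lat 67°.
Subsquare x=23, l=11: +23·0.0833333° lon, +11·0.0416667° lat → SW at lon 179.917°, lat 67.4583°.
Cell spans 0.0833333° lon × 0.0416667° lat. NE corner is SW corner plus one full cell.
latitude 67.5000, longitude 180.0000.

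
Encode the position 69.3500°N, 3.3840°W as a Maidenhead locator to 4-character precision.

Shift to the Maidenhead origin (180°W, 90°S): lon 176.62, lat 159.35.
Field: 176.62/20 → 8 → I, 159.35/10 → 15 → P; chars IP.
Square: 16.62/2 → 8, 9.35/1 → 9; chars 89.

IP89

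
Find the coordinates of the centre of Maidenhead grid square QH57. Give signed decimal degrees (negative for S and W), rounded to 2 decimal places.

-12.50, 151.00

Field Q=16, H=7: +16·20° lon, +7·10° lat → SW at lon 140°, lat -20°.
Square 5, 7: +5·2° lon, +7·1° lat → SW at lon 150°, lat -13°.
Cell spans 2° lon × 1° lat. Centre is SW corner plus half of each.
latitude -12.50, longitude 151.00.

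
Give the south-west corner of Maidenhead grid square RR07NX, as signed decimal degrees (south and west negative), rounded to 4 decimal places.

87.9583, 161.0833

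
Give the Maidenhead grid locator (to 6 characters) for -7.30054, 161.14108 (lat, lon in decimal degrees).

RI02nq

Add 180° to longitude and 90° to latitude: 341.1411, 82.6995.
Field (20°×10°, letters A–R): lon ⌊341.1411/20⌋ = 17 → R; lat ⌊82.6995/10⌋ = 8 → I.
Square (2°×1°, digits 0–9): lon ⌊1.1411/2⌋ = 0; lat ⌊2.6995/1⌋ = 2.
Subsquare (5′×2.5′, letters a–x): lon ⌊1.1411/0.0833333⌋ = 13 → n; lat ⌊0.6995/0.0416667⌋ = 16 → q.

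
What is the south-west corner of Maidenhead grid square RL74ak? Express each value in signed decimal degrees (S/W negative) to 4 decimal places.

24.4167, 174.0000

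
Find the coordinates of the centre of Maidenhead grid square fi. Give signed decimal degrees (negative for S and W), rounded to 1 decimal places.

-5.0, -70.0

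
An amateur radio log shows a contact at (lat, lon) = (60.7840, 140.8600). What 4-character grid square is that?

QP00

Add 180° to longitude and 90° to latitude: 320.86, 150.78.
Field: lon ⌊320.86/20⌋ = 16 → Q; lat ⌊150.78/10⌋ = 15 → P.
Square: lon ⌊0.86/2⌋ = 0; lat ⌊0.78/1⌋ = 0.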